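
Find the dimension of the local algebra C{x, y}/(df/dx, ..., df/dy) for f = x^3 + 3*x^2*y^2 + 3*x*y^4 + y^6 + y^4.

The Hessian of f at 0 has rank 0. Corank 2; j^3 = x^3 is a perfect cube, so E-series; the 4-jet and mu = 6 give E_6.

6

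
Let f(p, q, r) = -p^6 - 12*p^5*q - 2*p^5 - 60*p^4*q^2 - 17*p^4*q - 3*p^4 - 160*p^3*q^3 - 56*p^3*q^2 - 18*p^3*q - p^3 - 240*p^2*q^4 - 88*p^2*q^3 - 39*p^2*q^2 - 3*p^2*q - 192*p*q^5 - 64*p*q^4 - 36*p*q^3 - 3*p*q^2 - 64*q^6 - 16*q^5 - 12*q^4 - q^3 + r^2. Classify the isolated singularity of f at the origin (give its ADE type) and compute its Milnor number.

Type E_{8}, Milnor number mu = 8.

The Hessian of f at 0 has rank 1. Corank 2; j^3 = -(p + q)^3 is a perfect cube, so E-series; the 5-jet and mu = 8 give E_8.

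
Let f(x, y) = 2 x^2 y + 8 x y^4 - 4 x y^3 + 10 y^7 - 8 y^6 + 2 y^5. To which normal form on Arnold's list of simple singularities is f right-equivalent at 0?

D8

The Hessian of f at 0 has rank 0. Corank 2; j^3 = 2*x^2*y has shape L^2 M (L != M), so D-series; mu = 8 gives D_8.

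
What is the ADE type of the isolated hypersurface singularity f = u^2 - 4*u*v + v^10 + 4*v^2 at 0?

The Hessian of f at 0 has rank 1. Corank 1: A-series; mu = 9 gives A_9.

A9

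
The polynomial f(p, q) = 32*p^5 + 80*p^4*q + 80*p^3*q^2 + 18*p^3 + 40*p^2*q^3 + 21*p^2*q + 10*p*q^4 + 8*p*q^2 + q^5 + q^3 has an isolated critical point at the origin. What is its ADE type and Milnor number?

Type D_{6}, Milnor number mu = 6.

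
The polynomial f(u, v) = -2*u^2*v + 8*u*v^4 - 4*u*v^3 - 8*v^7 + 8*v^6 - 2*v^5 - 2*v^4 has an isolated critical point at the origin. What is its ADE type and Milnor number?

The Hessian of f at 0 is [[0, 0], [0, 0]] with rank 0, so corank 2. A Groebner basis of the Jacobian ideal J(f) in C{u,v} is {u*v^2, u*v + v^3, u^2 - 4*u*v}; counting standard monomials gives mu = 5. Corank 2; j^3 = -2*u^2*v has shape L^2 M (L != M), so D-series; mu = 5 gives D_5.

Type D5, Milnor number mu = 5.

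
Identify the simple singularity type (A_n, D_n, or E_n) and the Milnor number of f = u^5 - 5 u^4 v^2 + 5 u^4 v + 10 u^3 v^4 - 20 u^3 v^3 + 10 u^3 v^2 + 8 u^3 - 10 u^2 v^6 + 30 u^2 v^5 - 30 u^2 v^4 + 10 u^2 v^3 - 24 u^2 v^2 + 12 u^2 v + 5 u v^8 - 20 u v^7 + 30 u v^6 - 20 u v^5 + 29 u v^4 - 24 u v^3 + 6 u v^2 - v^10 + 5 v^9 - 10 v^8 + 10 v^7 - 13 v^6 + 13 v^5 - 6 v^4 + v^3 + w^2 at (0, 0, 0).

The Hessian of f at 0 has rank 1. Corank 2; j^3 = (2*u + v)^3 is a perfect cube, so E-series; the 5-jet and mu = 8 give E_8.

Type E_8, Milnor number mu = 8.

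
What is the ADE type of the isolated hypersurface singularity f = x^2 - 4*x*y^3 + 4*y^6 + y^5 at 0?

The Hessian of f at 0 is [[2, 0], [0, 0]] with rank 1, so corank 1. A Groebner basis of the Jacobian ideal J(f) in C{x,y} is {-x/2 + y^3, x^2, x*y}; counting standard monomials gives mu = 4. Corank 1: A-series; mu = 4 gives A_4.

A4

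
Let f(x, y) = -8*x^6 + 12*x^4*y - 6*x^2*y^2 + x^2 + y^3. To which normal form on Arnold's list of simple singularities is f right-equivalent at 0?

The Hessian of f at 0 has rank 1. Corank 1: A-series; mu = 2 gives A_2.

A_{2}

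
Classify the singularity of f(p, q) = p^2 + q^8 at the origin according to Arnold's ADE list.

A_7

The Hessian of f at 0 has rank 1. Corank 1: A-series; mu = 7 gives A_7.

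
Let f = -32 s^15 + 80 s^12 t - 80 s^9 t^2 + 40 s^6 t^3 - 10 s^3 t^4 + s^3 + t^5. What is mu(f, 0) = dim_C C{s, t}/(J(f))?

8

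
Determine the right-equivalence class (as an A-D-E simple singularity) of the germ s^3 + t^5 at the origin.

The Hessian of f at 0 has rank 0. Corank 2; j^3 = s^3 is a perfect cube, so E-series; the 5-jet and mu = 8 give E_8.

E_8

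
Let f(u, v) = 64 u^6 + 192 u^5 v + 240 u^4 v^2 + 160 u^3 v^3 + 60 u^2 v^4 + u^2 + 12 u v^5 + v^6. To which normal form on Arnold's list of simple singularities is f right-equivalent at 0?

The Hessian of f at 0 is [[2, 0], [0, 0]] with rank 1, so corank 1. A Groebner basis of the Jacobian ideal J(f) in C{u,v} is {v^5, u}; counting standard monomials gives mu = 5. Corank 1: A-series; mu = 5 gives A_5.

A5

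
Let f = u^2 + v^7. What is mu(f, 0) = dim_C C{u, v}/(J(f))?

The Hessian of f at 0 is [[2, 0], [0, 0]] with rank 1, so corank 1. A Groebner basis of the Jacobian ideal J(f) in C{u,v} is {v^6, u}; counting standard monomials gives mu = 6. Corank 1: A-series; mu = 6 gives A_6.

6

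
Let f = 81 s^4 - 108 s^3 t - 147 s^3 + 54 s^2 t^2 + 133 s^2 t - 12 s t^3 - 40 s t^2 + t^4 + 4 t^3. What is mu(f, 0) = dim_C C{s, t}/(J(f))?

5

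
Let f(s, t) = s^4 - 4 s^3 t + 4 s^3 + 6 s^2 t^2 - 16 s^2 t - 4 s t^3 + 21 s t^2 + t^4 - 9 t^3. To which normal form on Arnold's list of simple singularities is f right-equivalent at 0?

D5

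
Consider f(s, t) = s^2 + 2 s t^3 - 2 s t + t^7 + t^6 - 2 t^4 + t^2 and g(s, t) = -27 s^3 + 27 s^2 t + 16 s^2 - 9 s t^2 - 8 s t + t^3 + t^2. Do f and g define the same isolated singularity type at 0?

The Hessian of f at 0 has rank 1. Corank 1: A-series; mu = 6 gives A_6. The Hessian of g at 0 has rank 1. Corank 1: A-series; mu = 2 gives A_2. f is A_6 but g is A_2, hence not right-equivalent.

No.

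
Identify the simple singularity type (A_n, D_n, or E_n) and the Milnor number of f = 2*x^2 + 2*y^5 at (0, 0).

Type A_{4}, Milnor number mu = 4.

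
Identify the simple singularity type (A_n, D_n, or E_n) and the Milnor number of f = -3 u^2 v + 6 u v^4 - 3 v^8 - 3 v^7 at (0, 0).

The Hessian of f at 0 has rank 0. Corank 2; j^3 = -3*u^2*v has shape L^2 M (L != M), so D-series; mu = 9 gives D_9.

Type D_{9}, Milnor number mu = 9.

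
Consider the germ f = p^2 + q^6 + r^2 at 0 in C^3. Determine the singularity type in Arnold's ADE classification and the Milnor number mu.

Type A_{5}, Milnor number mu = 5.

The Hessian of f at 0 is [[2, 0, 0], [0, 0, 0], [0, 0, 2]] with rank 2, so corank 1. A Groebner basis of the Jacobian ideal J(f) in C{p,q,r} is {q^5, p, r}; counting standard monomials gives mu = 5. Corank 1: A-series; mu = 5 gives A_5.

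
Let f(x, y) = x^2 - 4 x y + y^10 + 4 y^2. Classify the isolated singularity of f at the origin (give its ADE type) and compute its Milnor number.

The Hessian of f at 0 has rank 1. Corank 1: A-series; mu = 9 gives A_9.

Type A_9, Milnor number mu = 9.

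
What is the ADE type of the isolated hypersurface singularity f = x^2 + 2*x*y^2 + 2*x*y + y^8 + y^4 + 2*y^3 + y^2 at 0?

A_7

The Hessian of f at 0 has rank 1. Corank 1: A-series; mu = 7 gives A_7.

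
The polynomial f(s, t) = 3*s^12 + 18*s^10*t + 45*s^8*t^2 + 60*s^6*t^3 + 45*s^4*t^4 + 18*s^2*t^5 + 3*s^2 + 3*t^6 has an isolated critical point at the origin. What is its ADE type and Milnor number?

The Hessian of f at 0 is [[6, 0], [0, 0]] with rank 1, so corank 1. A Groebner basis of the Jacobian ideal J(f) in C{s,t} is {t^5, s}; counting standard monomials gives mu = 5. Corank 1: A-series; mu = 5 gives A_5.

Type A_5, Milnor number mu = 5.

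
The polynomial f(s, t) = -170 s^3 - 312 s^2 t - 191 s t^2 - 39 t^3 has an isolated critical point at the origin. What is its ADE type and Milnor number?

The Hessian of f at 0 is [[0, 0], [0, 0]] with rank 0, so corank 2. A Groebner basis of the Jacobian ideal J(f) in C{s,t} is {t^3, s^2 - 23*t^2/66, s*t + 13*t^2/22}; counting standard monomials gives mu = 4. Corank 2; j^3 = -(5*s + 3*t)*(34*s^2 + 42*s*t + 13*t^2) splits into three distinct lines over C (the quadratic factor has nonzero discriminant), so D_4.

Type D_{4}, Milnor number mu = 4.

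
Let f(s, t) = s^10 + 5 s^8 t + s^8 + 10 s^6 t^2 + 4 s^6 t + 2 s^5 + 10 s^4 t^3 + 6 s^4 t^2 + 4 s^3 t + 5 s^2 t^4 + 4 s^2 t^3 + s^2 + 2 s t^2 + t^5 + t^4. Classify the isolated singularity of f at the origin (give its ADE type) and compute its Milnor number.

Type A_4, Milnor number mu = 4.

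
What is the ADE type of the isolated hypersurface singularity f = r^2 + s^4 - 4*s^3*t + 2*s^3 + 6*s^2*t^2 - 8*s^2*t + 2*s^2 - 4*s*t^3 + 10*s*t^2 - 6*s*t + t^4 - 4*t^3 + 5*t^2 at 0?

The Hessian of f at 0 has rank 3. Corank 0: nondegenerate Morse point, so A_1.

A1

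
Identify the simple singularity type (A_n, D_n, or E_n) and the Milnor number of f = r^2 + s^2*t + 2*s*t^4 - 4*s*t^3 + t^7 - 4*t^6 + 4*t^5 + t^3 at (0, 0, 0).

The Hessian of f at 0 is [[0, 0, 0], [0, 0, 0], [0, 0, 2]] with rank 1, so corank 2. A Groebner basis of the Jacobian ideal J(f) in C{s,t,r} is {t^3, s^2 + 3*t^2, s*t, r}; counting standard monomials gives mu = 4. Corank 2; j^3 = t*(s^2 + t^2) splits into three distinct lines over C (the quadratic factor has nonzero discriminant), so D_4.

Type D_{4}, Milnor number mu = 4.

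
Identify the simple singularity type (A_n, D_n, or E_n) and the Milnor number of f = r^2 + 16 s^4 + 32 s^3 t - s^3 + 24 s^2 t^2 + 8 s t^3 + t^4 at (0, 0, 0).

The Hessian of f at 0 is [[0, 0, 0], [0, 0, 0], [0, 0, 2]] with rank 1, so corank 2. A Groebner basis of the Jacobian ideal J(f) in C{s,t,r} is {t^4, s*t^2 + t^3/6, s^2, r}; counting standard monomials gives mu = 6. Corank 2; j^3 = -s^3 is a perfect cube, so E-series; the 4-jet and mu = 6 give E_6.

Type E_{6}, Milnor number mu = 6.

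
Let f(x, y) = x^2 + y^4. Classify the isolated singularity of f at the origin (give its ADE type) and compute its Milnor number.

Type A_3, Milnor number mu = 3.

The Hessian of f at 0 has rank 1. Corank 1: A-series; mu = 3 gives A_3.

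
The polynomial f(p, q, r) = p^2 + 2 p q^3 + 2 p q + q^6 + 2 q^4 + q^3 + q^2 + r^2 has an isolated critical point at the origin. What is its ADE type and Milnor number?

Type A_{2}, Milnor number mu = 2.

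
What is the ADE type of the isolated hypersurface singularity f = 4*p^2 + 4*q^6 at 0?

A_5

The Hessian of f at 0 is [[8, 0], [0, 0]] with rank 1, so corank 1. A Groebner basis of the Jacobian ideal J(f) in C{p,q} is {q^5, p}; counting standard monomials gives mu = 5. Corank 1: A-series; mu = 5 gives A_5.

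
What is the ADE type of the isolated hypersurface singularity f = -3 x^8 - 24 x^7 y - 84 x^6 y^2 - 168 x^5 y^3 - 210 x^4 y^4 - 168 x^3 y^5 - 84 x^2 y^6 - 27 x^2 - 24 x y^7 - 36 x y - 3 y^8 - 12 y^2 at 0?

The Hessian of f at 0 has rank 1. Corank 1: A-series; mu = 7 gives A_7.

A_7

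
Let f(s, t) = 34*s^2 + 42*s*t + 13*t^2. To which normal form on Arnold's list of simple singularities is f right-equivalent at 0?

A1

The Hessian of f at 0 has rank 2. Corank 0: nondegenerate Morse point, so A_1.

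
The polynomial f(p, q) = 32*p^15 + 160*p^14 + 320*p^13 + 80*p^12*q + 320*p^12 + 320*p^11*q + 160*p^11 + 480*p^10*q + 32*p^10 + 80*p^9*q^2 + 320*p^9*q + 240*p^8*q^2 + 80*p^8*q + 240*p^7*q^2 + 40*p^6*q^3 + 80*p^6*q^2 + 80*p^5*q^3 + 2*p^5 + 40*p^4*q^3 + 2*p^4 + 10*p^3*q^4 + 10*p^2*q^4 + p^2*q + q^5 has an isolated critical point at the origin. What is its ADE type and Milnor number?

The Hessian of f at 0 is [[0, 0], [0, 0]] with rank 0, so corank 2. A Groebner basis of the Jacobian ideal J(f) in C{p,q} is {p^2/5 + q^4, p^3, p*q}; counting standard monomials gives mu = 6. Corank 2; j^3 = p^2*q has shape L^2 M (L != M), so D-series; mu = 6 gives D_6.

Type D_6, Milnor number mu = 6.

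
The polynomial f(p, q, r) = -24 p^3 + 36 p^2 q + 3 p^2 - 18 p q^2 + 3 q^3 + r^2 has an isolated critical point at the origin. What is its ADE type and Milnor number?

Type A_{2}, Milnor number mu = 2.

The Hessian of f at 0 has rank 2. Corank 1: A-series; mu = 2 gives A_2.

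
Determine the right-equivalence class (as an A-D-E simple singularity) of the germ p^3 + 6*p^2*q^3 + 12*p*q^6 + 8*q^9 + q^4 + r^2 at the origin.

E_6

The Hessian of f at 0 is [[0, 0, 0], [0, 0, 0], [0, 0, 2]] with rank 1, so corank 2. A Groebner basis of the Jacobian ideal J(f) in C{p,q,r} is {q^3, p^2, r}; counting standard monomials gives mu = 6. Corank 2; j^3 = p^3 is a perfect cube, so E-series; the 4-jet and mu = 6 give E_6.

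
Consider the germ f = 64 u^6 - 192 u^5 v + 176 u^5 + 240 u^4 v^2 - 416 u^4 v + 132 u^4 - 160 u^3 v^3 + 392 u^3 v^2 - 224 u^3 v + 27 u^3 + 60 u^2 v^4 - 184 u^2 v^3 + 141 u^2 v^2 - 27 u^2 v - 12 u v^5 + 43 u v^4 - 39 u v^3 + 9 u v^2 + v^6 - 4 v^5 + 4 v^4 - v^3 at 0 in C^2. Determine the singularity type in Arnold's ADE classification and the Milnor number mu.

Type E_{7}, Milnor number mu = 7.

The Hessian of f at 0 has rank 0. Corank 2; j^3 = (3*u - v)^3 is a perfect cube, so E-series; the 4-jet and mu = 7 give E_7.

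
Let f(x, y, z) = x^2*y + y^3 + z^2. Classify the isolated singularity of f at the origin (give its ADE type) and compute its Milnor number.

Type D4, Milnor number mu = 4.

The Hessian of f at 0 is [[0, 0, 0], [0, 0, 0], [0, 0, 2]] with rank 1, so corank 2. A Groebner basis of the Jacobian ideal J(f) in C{x,y,z} is {y^3, x^2 + 3*y^2, x*y, z}; counting standard monomials gives mu = 4. Corank 2; j^3 = y*(x^2 + y^2) splits into three distinct lines over C (the quadratic factor has nonzero discriminant), so D_4.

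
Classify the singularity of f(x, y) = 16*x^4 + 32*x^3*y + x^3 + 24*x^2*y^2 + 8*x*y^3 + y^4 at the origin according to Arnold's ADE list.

The Hessian of f at 0 is [[0, 0], [0, 0]] with rank 0, so corank 2. A Groebner basis of the Jacobian ideal J(f) in C{x,y} is {y^4, x*y^2 + y^3/6, x^2}; counting standard monomials gives mu = 6. Corank 2; j^3 = x^3 is a perfect cube, so E-series; the 4-jet and mu = 6 give E_6.

E_{6}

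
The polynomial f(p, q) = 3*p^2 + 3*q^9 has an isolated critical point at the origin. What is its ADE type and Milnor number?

The Hessian of f at 0 has rank 1. Corank 1: A-series; mu = 8 gives A_8.

Type A_8, Milnor number mu = 8.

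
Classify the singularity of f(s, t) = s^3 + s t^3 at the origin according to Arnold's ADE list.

E_{7}

The Hessian of f at 0 is [[0, 0], [0, 0]] with rank 0, so corank 2. A Groebner basis of the Jacobian ideal J(f) in C{s,t} is {s^3, s*t^2, 3*s^2 + t^3}; counting standard monomials gives mu = 7. Corank 2; j^3 = s^3 is a perfect cube, so E-series; the 4-jet and mu = 7 give E_7.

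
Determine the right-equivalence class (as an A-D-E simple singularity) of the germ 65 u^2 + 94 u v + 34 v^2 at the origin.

A1

The Hessian of f at 0 has rank 2. Corank 0: nondegenerate Morse point, so A_1.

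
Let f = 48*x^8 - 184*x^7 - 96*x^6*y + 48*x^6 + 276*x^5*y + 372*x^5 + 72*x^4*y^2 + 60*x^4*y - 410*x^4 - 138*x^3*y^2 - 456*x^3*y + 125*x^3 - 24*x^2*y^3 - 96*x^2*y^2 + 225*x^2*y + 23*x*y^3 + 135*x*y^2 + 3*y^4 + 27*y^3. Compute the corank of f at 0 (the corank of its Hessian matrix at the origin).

2

Hessian at 0 has rank 0.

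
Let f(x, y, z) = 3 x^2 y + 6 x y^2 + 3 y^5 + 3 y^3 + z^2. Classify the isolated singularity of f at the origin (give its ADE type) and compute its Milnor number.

Type D_6, Milnor number mu = 6.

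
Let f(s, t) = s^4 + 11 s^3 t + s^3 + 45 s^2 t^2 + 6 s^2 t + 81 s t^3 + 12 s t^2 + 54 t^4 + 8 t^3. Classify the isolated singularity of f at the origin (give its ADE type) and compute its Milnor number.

Type E7, Milnor number mu = 7.

The Hessian of f at 0 is [[0, 0], [0, 0]] with rank 0, so corank 2. A Groebner basis of the Jacobian ideal J(f) in C{s,t} is {3*s^2 + 12*s*t + t^4 + t^3 + 12*t^2, s^3 + 30*s^2 + 120*s*t + 18*t^3 + 120*t^2, s^2*t - 9*s^2 - 36*s*t - 7*t^3 - 36*t^2, 2*s^2 + s*t^2 + 8*s*t + 8*t^3/3 + 8*t^2}; counting standard monomials gives mu = 7. Corank 2; j^3 = (s + 2*t)^3 is a perfect cube, so E-series; the 4-jet and mu = 7 give E_7.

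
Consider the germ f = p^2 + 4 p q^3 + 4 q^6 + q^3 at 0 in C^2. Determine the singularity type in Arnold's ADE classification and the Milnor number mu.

Type A2, Milnor number mu = 2.

The Hessian of f at 0 is [[2, 0], [0, 0]] with rank 1, so corank 1. A Groebner basis of the Jacobian ideal J(f) in C{p,q} is {q^2, p}; counting standard monomials gives mu = 2. Corank 1: A-series; mu = 2 gives A_2.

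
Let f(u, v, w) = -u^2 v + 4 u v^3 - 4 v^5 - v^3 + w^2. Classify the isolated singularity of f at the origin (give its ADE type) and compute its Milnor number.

The Hessian of f at 0 is [[0, 0, 0], [0, 0, 0], [0, 0, 2]] with rank 1, so corank 2. A Groebner basis of the Jacobian ideal J(f) in C{u,v,w} is {v^3, u^2 + 3*v^2, u*v, w}; counting standard monomials gives mu = 4. Corank 2; j^3 = -v*(u^2 + v^2) splits into three distinct lines over C (the quadratic factor has nonzero discriminant), so D_4.

Type D_4, Milnor number mu = 4.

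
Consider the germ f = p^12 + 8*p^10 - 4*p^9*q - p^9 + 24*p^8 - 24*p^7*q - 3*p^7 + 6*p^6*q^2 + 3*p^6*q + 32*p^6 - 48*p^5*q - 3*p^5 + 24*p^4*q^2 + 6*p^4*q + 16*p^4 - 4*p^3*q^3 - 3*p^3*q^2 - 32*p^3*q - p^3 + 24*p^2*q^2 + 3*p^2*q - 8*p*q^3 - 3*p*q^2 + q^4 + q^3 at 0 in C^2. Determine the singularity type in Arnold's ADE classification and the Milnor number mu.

Type E6, Milnor number mu = 6.

The Hessian of f at 0 has rank 0. Corank 2; j^3 = -(p - q)^3 is a perfect cube, so E-series; the 4-jet and mu = 6 give E_6.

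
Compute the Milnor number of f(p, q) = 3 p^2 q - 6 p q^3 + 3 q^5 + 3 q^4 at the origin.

5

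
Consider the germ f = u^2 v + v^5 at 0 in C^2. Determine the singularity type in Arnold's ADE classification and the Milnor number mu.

Type D_6, Milnor number mu = 6.

The Hessian of f at 0 has rank 0. Corank 2; j^3 = u^2*v has shape L^2 M (L != M), so D-series; mu = 6 gives D_6.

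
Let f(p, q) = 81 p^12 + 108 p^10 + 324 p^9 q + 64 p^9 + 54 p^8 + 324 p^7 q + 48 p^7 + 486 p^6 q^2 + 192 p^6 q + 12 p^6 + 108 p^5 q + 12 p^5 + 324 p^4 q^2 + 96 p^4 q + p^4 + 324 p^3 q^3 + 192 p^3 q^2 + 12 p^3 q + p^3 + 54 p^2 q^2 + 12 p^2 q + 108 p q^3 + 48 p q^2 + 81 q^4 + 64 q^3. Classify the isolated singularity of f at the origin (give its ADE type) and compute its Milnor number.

Type E_6, Milnor number mu = 6.

The Hessian of f at 0 has rank 0. Corank 2; j^3 = (p + 4*q)^3 is a perfect cube, so E-series; the 4-jet and mu = 6 give E_6.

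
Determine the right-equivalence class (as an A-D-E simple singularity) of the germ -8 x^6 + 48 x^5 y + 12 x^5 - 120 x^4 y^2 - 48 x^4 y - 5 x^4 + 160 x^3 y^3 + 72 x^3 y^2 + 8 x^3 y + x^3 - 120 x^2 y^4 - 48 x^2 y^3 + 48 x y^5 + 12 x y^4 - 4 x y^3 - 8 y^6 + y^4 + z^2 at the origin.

The Hessian of f at 0 has rank 1. Corank 2; j^3 = x^3 is a perfect cube, so E-series; the 4-jet and mu = 6 give E_6.

E_6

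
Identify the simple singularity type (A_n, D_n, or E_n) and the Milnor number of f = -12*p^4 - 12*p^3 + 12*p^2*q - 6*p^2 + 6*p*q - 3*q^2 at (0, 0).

Type A_1, Milnor number mu = 1.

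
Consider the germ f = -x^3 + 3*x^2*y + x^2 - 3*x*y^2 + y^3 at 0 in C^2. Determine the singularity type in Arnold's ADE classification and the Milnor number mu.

Type A_2, Milnor number mu = 2.

The Hessian of f at 0 has rank 1. Corank 1: A-series; mu = 2 gives A_2.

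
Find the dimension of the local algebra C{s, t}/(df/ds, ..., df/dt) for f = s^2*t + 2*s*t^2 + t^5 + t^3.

6

The Hessian of f at 0 is [[0, 0], [0, 0]] with rank 0, so corank 2. A Groebner basis of the Jacobian ideal J(f) in C{s,t} is {s^2/5 + t^4 - t^2/5, s^3 + t^3, s*t + t^2}; counting standard monomials gives mu = 6. Corank 2; j^3 = t*(s + t)^2 has shape L^2 M (L != M), so D-series; mu = 6 gives D_6.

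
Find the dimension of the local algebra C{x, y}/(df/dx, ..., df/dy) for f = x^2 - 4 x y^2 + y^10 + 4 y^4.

9

The Hessian of f at 0 has rank 1. Corank 1: A-series; mu = 9 gives A_9.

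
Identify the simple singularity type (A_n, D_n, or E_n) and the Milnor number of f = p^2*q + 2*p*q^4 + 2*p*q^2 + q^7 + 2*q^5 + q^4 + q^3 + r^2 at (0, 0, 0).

Type D_{5}, Milnor number mu = 5.

The Hessian of f at 0 has rank 1. Corank 2; j^3 = q*(p + q)^2 has shape L^2 M (L != M), so D-series; mu = 5 gives D_5.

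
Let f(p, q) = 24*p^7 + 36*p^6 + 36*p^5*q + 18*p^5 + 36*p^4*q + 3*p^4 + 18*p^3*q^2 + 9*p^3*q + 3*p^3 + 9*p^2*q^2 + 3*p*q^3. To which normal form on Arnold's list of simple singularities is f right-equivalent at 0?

E7

The Hessian of f at 0 has rank 0. Corank 2; j^3 = 3*p^3 is a perfect cube, so E-series; the 4-jet and mu = 7 give E_7.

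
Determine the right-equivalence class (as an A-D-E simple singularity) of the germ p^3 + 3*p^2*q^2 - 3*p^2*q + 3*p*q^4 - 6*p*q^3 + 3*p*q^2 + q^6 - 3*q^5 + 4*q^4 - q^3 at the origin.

E6

The Hessian of f at 0 is [[0, 0], [0, 0]] with rank 0, so corank 2. A Groebner basis of the Jacobian ideal J(f) in C{p,q} is {p^3 + 3*p^2/2 - 3*p*q + 3*q^2/2, p^2*q + p^2 - 2*p*q + q^2, p^2/2 + p*q^2 - p*q + q^2/2, q^3}; counting standard monomials gives mu = 6. Corank 2; j^3 = (p - q)^3 is a perfect cube, so E-series; the 4-jet and mu = 6 give E_6.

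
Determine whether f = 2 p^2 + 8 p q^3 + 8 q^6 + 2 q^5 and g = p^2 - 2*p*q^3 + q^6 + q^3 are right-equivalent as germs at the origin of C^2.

No.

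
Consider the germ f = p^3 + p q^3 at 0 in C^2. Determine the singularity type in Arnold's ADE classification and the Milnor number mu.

Type E_{7}, Milnor number mu = 7.

The Hessian of f at 0 has rank 0. Corank 2; j^3 = p^3 is a perfect cube, so E-series; the 4-jet and mu = 7 give E_7.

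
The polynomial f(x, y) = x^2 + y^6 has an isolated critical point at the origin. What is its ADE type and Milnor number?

Type A5, Milnor number mu = 5.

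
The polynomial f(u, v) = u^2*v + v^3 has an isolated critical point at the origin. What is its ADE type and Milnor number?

Type D_{4}, Milnor number mu = 4.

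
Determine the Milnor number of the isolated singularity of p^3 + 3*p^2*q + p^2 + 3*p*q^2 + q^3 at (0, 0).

2

The Hessian of f at 0 has rank 1. Corank 1: A-series; mu = 2 gives A_2.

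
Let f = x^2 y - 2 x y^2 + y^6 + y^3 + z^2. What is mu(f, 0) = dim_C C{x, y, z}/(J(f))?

The Hessian of f at 0 has rank 1. Corank 2; j^3 = y*(x - y)^2 has shape L^2 M (L != M), so D-series; mu = 7 gives D_7.

7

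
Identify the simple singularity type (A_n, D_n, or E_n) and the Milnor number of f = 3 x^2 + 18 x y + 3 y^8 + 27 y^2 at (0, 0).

Type A_7, Milnor number mu = 7.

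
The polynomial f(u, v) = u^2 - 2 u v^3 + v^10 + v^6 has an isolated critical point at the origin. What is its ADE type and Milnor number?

Type A_{9}, Milnor number mu = 9.

The Hessian of f at 0 has rank 1. Corank 1: A-series; mu = 9 gives A_9.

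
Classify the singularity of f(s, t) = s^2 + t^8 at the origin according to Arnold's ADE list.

A7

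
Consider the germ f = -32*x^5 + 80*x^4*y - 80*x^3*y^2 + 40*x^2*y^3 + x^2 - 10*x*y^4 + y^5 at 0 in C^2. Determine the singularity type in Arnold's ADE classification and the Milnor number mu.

Type A4, Milnor number mu = 4.

The Hessian of f at 0 has rank 1. Corank 1: A-series; mu = 4 gives A_4.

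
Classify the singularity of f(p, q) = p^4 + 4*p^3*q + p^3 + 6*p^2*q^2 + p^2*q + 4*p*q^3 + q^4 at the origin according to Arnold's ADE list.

D_5

The Hessian of f at 0 is [[0, 0], [0, 0]] with rank 0, so corank 2. A Groebner basis of the Jacobian ideal J(f) in C{p,q} is {p*q^2, -p*q/4 + q^3, p^2 + p*q}; counting standard monomials gives mu = 5. Corank 2; j^3 = p^2*(p + q) has shape L^2 M (L != M), so D-series; mu = 5 gives D_5.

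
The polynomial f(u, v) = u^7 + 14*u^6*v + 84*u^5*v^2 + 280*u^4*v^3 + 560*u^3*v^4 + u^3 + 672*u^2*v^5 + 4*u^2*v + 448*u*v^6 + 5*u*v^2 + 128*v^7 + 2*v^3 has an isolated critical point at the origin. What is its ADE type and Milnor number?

Type D_8, Milnor number mu = 8.

The Hessian of f at 0 has rank 0. Corank 2; j^3 = (u + v)^2*(u + 2*v) has shape L^2 M (L != M), so D-series; mu = 8 gives D_8.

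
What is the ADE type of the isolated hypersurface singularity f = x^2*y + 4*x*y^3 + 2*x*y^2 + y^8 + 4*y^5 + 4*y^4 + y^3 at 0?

The Hessian of f at 0 has rank 0. Corank 2; j^3 = y*(x + y)^2 has shape L^2 M (L != M), so D-series; mu = 9 gives D_9.

D9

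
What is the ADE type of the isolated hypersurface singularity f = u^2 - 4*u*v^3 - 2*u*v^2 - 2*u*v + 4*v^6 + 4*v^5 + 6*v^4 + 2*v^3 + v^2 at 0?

A_{3}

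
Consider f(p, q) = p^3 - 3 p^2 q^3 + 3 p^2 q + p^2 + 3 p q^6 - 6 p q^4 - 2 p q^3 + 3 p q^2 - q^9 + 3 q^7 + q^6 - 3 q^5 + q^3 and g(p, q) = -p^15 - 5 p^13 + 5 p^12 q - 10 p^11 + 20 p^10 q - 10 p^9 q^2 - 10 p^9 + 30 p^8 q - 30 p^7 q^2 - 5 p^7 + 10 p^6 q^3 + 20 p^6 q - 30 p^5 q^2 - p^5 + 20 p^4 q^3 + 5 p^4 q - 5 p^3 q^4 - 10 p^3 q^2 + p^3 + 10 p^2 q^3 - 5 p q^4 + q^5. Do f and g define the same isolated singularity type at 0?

No.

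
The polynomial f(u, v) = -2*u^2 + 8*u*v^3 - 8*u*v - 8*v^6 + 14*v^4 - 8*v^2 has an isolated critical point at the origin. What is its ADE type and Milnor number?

Type A_{3}, Milnor number mu = 3.

The Hessian of f at 0 is [[-4, -8], [-8, -16]] with rank 1, so corank 1. A Groebner basis of the Jacobian ideal J(f) in C{u,v} is {v^3, u + 2*v}; counting standard monomials gives mu = 3. Corank 1: A-series; mu = 3 gives A_3.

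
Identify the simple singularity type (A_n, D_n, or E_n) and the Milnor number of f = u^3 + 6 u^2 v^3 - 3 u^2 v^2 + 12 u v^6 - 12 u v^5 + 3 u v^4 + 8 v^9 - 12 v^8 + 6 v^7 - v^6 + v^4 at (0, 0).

Type E_6, Milnor number mu = 6.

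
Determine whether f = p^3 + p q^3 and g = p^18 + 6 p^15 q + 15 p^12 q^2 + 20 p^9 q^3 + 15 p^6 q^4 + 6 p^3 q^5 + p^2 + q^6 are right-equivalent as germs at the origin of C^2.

No.

The Hessian of f at 0 has rank 0. Corank 2; j^3 = p^3 is a perfect cube, so E-series; the 4-jet and mu = 7 give E_7. The Hessian of g at 0 has rank 1. Corank 1: A-series; mu = 5 gives A_5. f is E_7 but g is A_5, hence not right-equivalent.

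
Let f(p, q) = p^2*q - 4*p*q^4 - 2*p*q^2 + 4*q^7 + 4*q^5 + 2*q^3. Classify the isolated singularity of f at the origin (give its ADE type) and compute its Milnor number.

Type D_{4}, Milnor number mu = 4.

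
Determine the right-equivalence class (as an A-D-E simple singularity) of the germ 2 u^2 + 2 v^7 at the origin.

A_6

The Hessian of f at 0 has rank 1. Corank 1: A-series; mu = 6 gives A_6.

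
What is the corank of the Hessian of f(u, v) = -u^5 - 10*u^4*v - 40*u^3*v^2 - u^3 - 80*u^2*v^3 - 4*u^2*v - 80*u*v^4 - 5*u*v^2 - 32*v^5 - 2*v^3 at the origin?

2

Hessian at 0 has rank 0.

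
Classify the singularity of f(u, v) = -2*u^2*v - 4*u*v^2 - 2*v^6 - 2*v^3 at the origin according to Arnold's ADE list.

The Hessian of f at 0 has rank 0. Corank 2; j^3 = -2*v*(u + v)^2 has shape L^2 M (L != M), so D-series; mu = 7 gives D_7.

D_7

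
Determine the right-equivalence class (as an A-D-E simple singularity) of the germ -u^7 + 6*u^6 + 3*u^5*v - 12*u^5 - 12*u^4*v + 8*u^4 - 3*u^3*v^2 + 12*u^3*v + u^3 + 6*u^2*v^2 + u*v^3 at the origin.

E_{7}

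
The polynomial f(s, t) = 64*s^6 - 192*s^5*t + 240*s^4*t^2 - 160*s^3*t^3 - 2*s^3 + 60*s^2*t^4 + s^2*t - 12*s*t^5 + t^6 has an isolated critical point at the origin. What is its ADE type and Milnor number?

Type D7, Milnor number mu = 7.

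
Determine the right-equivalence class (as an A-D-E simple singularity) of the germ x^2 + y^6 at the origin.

The Hessian of f at 0 has rank 1. Corank 1: A-series; mu = 5 gives A_5.

A5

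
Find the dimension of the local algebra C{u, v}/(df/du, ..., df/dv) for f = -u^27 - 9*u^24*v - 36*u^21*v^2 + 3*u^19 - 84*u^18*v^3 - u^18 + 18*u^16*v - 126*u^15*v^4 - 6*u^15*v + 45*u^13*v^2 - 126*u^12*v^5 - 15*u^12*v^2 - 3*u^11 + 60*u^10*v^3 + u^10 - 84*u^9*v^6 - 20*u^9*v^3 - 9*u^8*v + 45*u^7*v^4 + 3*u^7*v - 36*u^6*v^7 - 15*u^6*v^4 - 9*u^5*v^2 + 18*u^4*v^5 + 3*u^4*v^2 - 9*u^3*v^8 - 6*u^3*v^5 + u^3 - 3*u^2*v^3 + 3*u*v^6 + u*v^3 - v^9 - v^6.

7

The Hessian of f at 0 is [[0, 0], [0, 0]] with rank 0, so corank 2. A Groebner basis of the Jacobian ideal J(f) in C{u,v} is {u^3, u*v^2, 3*u^2 + v^3}; counting standard monomials gives mu = 7. Corank 2; j^3 = u^3 is a perfect cube, so E-series; the 4-jet and mu = 7 give E_7.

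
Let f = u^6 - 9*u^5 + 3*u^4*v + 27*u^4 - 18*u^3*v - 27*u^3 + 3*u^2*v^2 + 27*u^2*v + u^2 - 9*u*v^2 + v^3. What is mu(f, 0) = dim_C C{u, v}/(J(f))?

2

The Hessian of f at 0 has rank 1. Corank 1: A-series; mu = 2 gives A_2.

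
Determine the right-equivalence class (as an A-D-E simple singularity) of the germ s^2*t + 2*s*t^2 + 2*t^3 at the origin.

D_{4}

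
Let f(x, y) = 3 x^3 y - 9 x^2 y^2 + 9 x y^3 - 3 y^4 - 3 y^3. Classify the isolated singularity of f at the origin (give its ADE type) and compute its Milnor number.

The Hessian of f at 0 is [[0, 0], [0, 0]] with rank 0, so corank 2. A Groebner basis of the Jacobian ideal J(f) in C{x,y} is {x^3 - 3*x*y^2 - 3*y^2, x^2*y - 2*x*y^2, y^3}; counting standard monomials gives mu = 7. Corank 2; j^3 = -3*y^3 is a perfect cube, so E-series; the 4-jet and mu = 7 give E_7.

Type E7, Milnor number mu = 7.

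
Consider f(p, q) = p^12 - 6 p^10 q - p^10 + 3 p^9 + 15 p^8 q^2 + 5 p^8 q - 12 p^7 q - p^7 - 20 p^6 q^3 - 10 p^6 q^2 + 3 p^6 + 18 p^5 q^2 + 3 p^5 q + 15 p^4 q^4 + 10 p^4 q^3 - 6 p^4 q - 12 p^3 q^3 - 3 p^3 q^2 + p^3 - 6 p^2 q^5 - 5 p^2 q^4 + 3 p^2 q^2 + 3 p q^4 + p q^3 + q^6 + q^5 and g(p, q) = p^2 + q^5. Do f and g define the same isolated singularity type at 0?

No.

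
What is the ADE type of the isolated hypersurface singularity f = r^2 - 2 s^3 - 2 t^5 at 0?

E_8

The Hessian of f at 0 has rank 1. Corank 2; j^3 = -2*s^3 is a perfect cube, so E-series; the 5-jet and mu = 8 give E_8.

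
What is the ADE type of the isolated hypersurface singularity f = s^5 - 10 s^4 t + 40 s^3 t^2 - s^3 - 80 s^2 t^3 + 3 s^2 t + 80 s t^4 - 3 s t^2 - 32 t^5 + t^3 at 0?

E_{8}

The Hessian of f at 0 is [[0, 0], [0, 0]] with rank 0, so corank 2. A Groebner basis of the Jacobian ideal J(f) in C{s,t} is {t^5, s*t^3 - 5*t^4/4, s^2 - 2*s*t + t^2}; counting standard monomials gives mu = 8. Corank 2; j^3 = -(s - t)^3 is a perfect cube, so E-series; the 5-jet and mu = 8 give E_8.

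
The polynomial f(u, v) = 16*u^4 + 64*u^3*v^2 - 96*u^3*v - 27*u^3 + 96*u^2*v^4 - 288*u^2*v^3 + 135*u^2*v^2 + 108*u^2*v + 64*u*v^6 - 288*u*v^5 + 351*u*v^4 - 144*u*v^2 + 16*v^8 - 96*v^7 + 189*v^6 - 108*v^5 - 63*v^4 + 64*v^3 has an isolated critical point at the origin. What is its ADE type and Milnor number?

Type E_6, Milnor number mu = 6.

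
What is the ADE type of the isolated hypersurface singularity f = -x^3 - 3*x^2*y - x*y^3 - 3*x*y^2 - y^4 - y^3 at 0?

E_{7}

The Hessian of f at 0 is [[0, 0], [0, 0]] with rank 0, so corank 2. A Groebner basis of the Jacobian ideal J(f) in C{x,y} is {x^3 + 3*x^2*y + 6*x^2 + 12*x*y + 6*y^2, -3*x^2 + x*y^2 - 6*x*y - 3*y^2, 3*x^2 + 6*x*y + y^3 + 3*y^2}; counting standard monomials gives mu = 7. Corank 2; j^3 = -(x + y)^3 is a perfect cube, so E-series; the 4-jet and mu = 7 give E_7.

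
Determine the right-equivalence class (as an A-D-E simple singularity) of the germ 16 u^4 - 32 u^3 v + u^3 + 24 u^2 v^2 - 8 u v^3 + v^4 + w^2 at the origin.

E_{6}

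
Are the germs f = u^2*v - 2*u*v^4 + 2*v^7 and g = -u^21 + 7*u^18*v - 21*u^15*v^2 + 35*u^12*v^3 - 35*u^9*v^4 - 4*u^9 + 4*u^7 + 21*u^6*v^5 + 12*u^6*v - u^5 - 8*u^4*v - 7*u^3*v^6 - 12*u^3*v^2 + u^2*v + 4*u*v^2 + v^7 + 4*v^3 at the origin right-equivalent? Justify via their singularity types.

Yes.

The Hessian of f at 0 is [[0, 0], [0, 0]] with rank 0, so corank 2. A Groebner basis of the Jacobian ideal J(f) in C{u,v} is {u^2/6 + u*v^3, -u*v + v^4, u^3, u^2*v}; counting standard monomials gives mu = 8. Corank 2; j^3 = u^2*v has shape L^2 M (L != M), so D-series; mu = 8 gives D_8. The Hessian of g at 0 is [[0, 0], [0, 0]] with rank 0, so corank 2. A Groebner basis of the Jacobian ideal J(g) in C{u,v} is {-32*u^2/249 + u*v^3 - 1273*u*v/1992 - 761*v^2/996, 8*u^2/83 + 595*u*v/1328 + v^4 + 339*v^2/664, u^3 - 12*u*v^2 - 16*v^3, u^2*v + 4*u*v^2 + 4*v^3}; counting standard monomials gives mu = 8. Corank 2; j^3 = v*(u + 2*v)^2 has shape L^2 M (L != M), so D-series; mu = 8 gives D_8. Both have type D_8, hence right-equivalent.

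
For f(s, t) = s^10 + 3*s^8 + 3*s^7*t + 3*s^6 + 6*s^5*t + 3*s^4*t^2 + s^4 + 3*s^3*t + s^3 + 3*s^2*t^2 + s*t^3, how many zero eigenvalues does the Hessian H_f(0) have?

2

The Hessian at 0 is [[0, 0], [0, 0]] of rank 0; hence corank 2.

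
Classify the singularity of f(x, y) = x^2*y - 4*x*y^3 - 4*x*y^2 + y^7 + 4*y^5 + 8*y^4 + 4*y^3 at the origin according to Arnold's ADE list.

D_{8}

The Hessian of f at 0 has rank 0. Corank 2; j^3 = y*(x - 2*y)^2 has shape L^2 M (L != M), so D-series; mu = 8 gives D_8.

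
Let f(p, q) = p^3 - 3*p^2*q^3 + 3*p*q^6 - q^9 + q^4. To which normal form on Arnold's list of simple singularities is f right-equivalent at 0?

E6

The Hessian of f at 0 has rank 0. Corank 2; j^3 = p^3 is a perfect cube, so E-series; the 4-jet and mu = 6 give E_6.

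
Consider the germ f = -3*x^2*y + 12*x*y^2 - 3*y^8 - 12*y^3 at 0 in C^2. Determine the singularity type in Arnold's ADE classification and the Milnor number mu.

Type D_9, Milnor number mu = 9.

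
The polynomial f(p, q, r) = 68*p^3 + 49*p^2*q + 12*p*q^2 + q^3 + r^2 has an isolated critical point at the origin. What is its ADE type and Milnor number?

Type D_4, Milnor number mu = 4.

The Hessian of f at 0 is [[0, 0, 0], [0, 0, 0], [0, 0, 2]] with rank 1, so corank 2. A Groebner basis of the Jacobian ideal J(f) in C{p,q,r} is {q^3, p^2 - 3*q^2/47, p*q + 12*q^2/47, r}; counting standard monomials gives mu = 4. Corank 2; j^3 = (4*p + q)*(17*p^2 + 8*p*q + q^2) splits into three distinct lines over C (the quadratic factor has nonzero discriminant), so D_4.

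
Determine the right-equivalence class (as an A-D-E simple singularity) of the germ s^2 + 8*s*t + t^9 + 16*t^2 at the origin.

The Hessian of f at 0 has rank 1. Corank 1: A-series; mu = 8 gives A_8.

A8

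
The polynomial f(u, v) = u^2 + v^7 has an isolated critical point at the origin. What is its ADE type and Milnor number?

Type A6, Milnor number mu = 6.

The Hessian of f at 0 is [[2, 0], [0, 0]] with rank 1, so corank 1. A Groebner basis of the Jacobian ideal J(f) in C{u,v} is {v^6, u}; counting standard monomials gives mu = 6. Corank 1: A-series; mu = 6 gives A_6.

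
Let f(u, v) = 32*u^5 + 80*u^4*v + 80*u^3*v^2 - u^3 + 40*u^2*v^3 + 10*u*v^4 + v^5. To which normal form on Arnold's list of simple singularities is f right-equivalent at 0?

E_{8}

The Hessian of f at 0 has rank 0. Corank 2; j^3 = -u^3 is a perfect cube, so E-series; the 5-jet and mu = 8 give E_8.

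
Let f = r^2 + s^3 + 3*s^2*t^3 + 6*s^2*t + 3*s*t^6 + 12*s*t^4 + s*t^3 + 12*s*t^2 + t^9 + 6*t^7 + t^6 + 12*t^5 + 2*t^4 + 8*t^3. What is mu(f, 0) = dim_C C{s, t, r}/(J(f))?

7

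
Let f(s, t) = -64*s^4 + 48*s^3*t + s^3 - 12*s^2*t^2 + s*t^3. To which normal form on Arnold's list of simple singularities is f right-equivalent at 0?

E_7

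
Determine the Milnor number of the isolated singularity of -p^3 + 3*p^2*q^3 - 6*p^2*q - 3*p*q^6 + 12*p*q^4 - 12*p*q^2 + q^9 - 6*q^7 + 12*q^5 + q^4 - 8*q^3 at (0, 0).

The Hessian of f at 0 has rank 0. Corank 2; j^3 = -(p + 2*q)^3 is a perfect cube, so E-series; the 4-jet and mu = 6 give E_6.

6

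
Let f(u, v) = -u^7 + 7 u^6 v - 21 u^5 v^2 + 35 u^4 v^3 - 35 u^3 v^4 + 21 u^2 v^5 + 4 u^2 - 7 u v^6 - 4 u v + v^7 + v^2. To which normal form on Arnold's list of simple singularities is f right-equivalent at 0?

The Hessian of f at 0 has rank 1. Corank 1: A-series; mu = 6 gives A_6.

A_{6}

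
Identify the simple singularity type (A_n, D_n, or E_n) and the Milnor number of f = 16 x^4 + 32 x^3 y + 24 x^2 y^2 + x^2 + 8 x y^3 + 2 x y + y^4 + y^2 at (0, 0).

The Hessian of f at 0 is [[2, 2], [2, 2]] with rank 1, so corank 1. A Groebner basis of the Jacobian ideal J(f) in C{x,y} is {y^3, x + y}; counting standard monomials gives mu = 3. Corank 1: A-series; mu = 3 gives A_3.

Type A3, Milnor number mu = 3.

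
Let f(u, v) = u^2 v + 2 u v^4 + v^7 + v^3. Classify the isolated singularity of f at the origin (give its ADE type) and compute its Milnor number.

Type D_4, Milnor number mu = 4.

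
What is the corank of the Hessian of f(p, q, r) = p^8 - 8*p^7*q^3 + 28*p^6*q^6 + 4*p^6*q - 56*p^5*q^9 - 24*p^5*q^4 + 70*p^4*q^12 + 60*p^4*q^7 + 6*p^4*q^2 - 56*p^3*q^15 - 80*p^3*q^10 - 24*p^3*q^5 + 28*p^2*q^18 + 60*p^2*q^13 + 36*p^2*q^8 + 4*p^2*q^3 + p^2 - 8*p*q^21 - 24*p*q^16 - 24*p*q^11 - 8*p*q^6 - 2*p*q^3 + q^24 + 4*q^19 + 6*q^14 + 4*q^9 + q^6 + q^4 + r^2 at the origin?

1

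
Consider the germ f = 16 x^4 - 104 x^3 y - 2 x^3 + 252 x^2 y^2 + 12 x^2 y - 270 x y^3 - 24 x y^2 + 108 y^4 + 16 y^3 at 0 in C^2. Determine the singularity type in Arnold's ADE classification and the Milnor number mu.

The Hessian of f at 0 is [[0, 0], [0, 0]] with rank 0, so corank 2. A Groebner basis of the Jacobian ideal J(f) in C{x,y} is {3*x^2/4 - 3*x*y + y^4 - y^3/4 + 3*y^2, x^3 - 21*x^2/2 + 42*x*y - 9*y^3/2 - 42*y^2, x^2*y - 15*x^2/4 + 15*x*y - 11*y^3/4 - 15*y^2, -x^2 + x*y^2 + 4*x*y - 5*y^3/3 - 4*y^2}; counting standard monomials gives mu = 7. Corank 2; j^3 = -2*(x - 2*y)^3 is a perfect cube, so E-series; the 4-jet and mu = 7 give E_7.

Type E_{7}, Milnor number mu = 7.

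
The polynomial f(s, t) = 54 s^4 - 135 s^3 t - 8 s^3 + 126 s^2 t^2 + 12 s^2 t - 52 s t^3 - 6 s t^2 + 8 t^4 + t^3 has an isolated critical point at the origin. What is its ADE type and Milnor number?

The Hessian of f at 0 has rank 0. Corank 2; j^3 = -(2*s - t)^3 is a perfect cube, so E-series; the 4-jet and mu = 7 give E_7.

Type E7, Milnor number mu = 7.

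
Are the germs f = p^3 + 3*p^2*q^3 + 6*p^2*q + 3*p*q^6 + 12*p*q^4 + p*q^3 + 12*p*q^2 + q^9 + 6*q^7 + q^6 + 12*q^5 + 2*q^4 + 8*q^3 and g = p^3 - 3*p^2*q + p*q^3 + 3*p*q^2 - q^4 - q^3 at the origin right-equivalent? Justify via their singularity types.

Yes.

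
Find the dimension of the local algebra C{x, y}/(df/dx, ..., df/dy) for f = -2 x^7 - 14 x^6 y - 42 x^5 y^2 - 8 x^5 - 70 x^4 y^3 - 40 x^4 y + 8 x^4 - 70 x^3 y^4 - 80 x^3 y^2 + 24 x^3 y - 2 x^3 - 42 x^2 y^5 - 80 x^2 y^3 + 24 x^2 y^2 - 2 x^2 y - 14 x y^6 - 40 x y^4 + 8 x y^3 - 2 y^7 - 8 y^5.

The Hessian of f at 0 has rank 0. Corank 2; j^3 = -2*x^2*(x + y) has shape L^2 M (L != M), so D-series; mu = 8 gives D_8.

8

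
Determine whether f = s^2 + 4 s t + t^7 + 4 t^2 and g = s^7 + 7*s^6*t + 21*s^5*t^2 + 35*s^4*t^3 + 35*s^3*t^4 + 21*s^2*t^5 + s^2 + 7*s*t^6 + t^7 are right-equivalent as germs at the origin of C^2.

Yes.

The Hessian of f at 0 has rank 1. Corank 1: A-series; mu = 6 gives A_6. The Hessian of g at 0 has rank 1. Corank 1: A-series; mu = 6 gives A_6. Both have type A_6, hence right-equivalent.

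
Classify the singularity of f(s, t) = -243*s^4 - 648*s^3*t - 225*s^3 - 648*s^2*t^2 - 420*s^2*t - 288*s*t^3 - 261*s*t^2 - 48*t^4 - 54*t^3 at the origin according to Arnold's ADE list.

The Hessian of f at 0 is [[0, 0], [0, 0]] with rank 0, so corank 2. A Groebner basis of the Jacobian ideal J(f) in C{s,t} is {s*t^2 + 125*s*t/4 + 75*t^2/4, -625*s*t/12 + t^3 - 125*t^2/4, s^2 + 19*s*t/15 + 2*t^2/5}; counting standard monomials gives mu = 5. Corank 2; j^3 = -3*(3*s + 2*t)*(5*s + 3*t)^2 has shape L^2 M (L != M), so D-series; mu = 5 gives D_5.

D_5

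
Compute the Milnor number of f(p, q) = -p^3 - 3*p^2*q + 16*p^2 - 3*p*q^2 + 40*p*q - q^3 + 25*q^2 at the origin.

The Hessian of f at 0 has rank 1. Corank 1: A-series; mu = 2 gives A_2.

2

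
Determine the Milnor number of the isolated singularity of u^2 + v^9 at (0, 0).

8

The Hessian of f at 0 is [[2, 0], [0, 0]] with rank 1, so corank 1. A Groebner basis of the Jacobian ideal J(f) in C{u,v} is {v^8, u}; counting standard monomials gives mu = 8. Corank 1: A-series; mu = 8 gives A_8.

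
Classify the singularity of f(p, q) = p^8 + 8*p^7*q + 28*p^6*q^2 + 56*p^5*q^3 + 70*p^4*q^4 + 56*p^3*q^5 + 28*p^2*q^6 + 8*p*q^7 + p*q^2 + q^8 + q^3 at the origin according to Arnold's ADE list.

The Hessian of f at 0 is [[0, 0], [0, 0]] with rank 0, so corank 2. A Groebner basis of the Jacobian ideal J(f) in C{p,q} is {p^7 + q^2/8, q^3, p*q + q^2}; counting standard monomials gives mu = 9. Corank 2; j^3 = q^2*(p + q) has shape L^2 M (L != M), so D-series; mu = 9 gives D_9.

D9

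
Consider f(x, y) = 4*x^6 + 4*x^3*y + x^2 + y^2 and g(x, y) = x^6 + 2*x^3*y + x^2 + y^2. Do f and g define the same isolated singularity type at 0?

Yes.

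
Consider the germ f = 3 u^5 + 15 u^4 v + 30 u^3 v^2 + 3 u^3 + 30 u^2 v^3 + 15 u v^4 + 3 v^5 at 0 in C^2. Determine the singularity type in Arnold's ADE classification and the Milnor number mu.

Type E_8, Milnor number mu = 8.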